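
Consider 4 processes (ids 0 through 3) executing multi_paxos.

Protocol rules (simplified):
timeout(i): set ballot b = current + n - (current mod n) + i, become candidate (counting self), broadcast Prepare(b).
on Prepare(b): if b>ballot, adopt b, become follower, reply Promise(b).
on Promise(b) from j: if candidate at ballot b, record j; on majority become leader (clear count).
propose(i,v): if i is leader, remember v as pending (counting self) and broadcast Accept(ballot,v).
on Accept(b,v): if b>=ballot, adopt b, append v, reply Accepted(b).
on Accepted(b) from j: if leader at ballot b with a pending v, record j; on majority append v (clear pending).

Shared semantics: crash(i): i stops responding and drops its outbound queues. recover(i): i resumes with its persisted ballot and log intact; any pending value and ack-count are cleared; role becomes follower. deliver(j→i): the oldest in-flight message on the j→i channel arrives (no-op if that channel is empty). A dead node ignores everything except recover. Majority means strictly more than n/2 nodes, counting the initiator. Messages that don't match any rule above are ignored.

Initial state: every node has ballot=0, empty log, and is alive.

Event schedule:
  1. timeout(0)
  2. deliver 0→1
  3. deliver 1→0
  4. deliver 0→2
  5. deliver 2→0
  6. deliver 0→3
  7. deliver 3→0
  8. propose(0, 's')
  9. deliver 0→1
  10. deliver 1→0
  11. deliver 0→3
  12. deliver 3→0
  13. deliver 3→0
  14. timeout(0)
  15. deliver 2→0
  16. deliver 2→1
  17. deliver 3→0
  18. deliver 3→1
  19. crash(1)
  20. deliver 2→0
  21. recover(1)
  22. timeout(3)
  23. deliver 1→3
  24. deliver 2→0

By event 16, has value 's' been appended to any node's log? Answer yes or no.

1. timeout(0):  <0:cand b4 ->
2. deliver 0→1:  <1:foll b4 ->
3. deliver 1→0:  nop
4. deliver 0→2:  <2:foll b4 ->
5. deliver 2→0:  <0:lead b4 ->
6. deliver 0→3:  <3:foll b4 ->
7. deliver 3→0:  nop
8. propose(0,'s'):  nop
9. deliver 0→1:  <1:foll b4 s>
10. deliver 1→0:  nop
11. deliver 0→3:  <3:foll b4 s>
12. deliver 3→0:  <0:lead b4 s>
13. deliver 3→0:  nop
14. timeout(0):  <0:cand b8 s>
15. deliver 2→0:  nop
16. deliver 2→1:  nop

yes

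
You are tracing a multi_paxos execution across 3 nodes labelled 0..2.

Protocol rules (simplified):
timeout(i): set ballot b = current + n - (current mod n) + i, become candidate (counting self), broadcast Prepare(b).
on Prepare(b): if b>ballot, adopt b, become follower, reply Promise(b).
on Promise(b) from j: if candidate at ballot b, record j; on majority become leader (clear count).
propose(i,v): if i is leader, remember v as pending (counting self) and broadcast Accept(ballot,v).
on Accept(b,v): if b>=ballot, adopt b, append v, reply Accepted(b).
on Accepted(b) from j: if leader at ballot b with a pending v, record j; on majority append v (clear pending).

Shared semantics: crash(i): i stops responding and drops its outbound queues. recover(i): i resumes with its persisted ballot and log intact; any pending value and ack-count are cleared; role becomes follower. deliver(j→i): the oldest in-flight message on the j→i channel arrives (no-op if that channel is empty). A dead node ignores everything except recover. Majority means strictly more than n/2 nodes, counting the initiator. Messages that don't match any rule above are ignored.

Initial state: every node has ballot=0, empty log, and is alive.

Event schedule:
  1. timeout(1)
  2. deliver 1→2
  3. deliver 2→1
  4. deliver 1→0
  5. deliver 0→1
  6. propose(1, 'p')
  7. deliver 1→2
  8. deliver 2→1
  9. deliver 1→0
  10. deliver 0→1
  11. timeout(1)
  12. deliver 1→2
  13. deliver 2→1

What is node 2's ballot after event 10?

1. timeout(1):  <1:cand b4 ->
2. deliver 1→2:  <2:foll b4 ->
3. deliver 2→1:  <1:lead b4 ->
4. deliver 1→0:  <0:foll b4 ->
5. deliver 0→1:  nop
6. propose(1,'p'):  nop
7. deliver 1→2:  <2:foll b4 p>
8. deliver 2→1:  <1:lead b4 p>
9. deliver 1→0:  <0:foll b4 p>
10. deliver 0→1:  nop

4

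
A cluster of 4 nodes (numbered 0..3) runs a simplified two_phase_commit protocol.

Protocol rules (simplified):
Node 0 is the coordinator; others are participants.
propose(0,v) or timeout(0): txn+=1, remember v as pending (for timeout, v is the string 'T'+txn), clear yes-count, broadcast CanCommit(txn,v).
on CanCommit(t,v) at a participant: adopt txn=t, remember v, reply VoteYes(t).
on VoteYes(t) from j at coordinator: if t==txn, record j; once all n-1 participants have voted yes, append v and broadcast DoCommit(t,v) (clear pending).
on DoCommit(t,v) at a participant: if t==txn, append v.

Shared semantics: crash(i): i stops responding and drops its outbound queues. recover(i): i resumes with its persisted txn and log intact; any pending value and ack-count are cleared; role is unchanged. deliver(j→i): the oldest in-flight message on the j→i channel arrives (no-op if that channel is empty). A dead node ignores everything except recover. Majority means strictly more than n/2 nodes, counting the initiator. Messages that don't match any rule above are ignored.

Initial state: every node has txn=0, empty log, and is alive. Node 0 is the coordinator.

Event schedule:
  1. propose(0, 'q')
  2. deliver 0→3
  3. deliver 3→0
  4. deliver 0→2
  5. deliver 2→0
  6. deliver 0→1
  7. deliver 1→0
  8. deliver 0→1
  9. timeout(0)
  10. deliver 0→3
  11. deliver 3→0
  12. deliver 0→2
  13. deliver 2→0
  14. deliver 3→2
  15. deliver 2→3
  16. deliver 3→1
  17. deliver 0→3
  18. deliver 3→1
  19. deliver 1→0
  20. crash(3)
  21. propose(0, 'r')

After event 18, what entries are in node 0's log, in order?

q

e1 propose(0,'q'): 0[coor,t=1,-]
e2 deliver 0→3: 3[part,t=1,-]
e3 deliver 3→0: ·
e4 deliver 0→2: 2[part,t=1,-]
e5 deliver 2→0: ·
e6 deliver 0→1: 1[part,t=1,-]
e7 deliver 1→0: 0[coor,t=1,q]
e8 deliver 0→1: 1[part,t=1,q]
e9 timeout(0): 0[coor,t=2,q]
e10 deliver 0→3: 3[part,t=1,q]
e11 deliver 3→0: ·
e12 deliver 0→2: 2[part,t=1,q]
e13 deliver 2→0: ·
e14 deliver 3→2: ·
e15 deliver 2→3: ·
e16 deliver 3→1: ·
e17 deliver 0→3: 3[part,t=2,q]
e18 deliver 3→1: ·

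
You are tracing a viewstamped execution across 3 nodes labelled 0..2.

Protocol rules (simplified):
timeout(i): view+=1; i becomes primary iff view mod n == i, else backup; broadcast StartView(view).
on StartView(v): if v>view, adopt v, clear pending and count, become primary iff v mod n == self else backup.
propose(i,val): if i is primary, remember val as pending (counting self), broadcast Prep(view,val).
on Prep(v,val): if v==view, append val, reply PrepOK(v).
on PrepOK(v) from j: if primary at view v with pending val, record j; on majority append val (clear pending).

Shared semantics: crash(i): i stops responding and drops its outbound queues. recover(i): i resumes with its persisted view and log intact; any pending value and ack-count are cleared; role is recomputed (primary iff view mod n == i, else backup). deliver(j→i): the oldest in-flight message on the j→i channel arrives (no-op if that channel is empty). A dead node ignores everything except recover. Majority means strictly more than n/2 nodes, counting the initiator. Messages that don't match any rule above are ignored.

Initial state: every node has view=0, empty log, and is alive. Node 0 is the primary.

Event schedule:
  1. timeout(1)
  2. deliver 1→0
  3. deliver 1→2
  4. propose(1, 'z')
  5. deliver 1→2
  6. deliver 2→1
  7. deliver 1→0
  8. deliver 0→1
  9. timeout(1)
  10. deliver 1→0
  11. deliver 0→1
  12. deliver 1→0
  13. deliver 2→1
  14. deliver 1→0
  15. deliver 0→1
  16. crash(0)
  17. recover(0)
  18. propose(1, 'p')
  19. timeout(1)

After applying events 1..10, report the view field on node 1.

2

e1 timeout(1): 1[prim,v=1,-]
e2 deliver 1→0: 0[back,v=1,-]
e3 deliver 1→2: 2[back,v=1,-]
e4 propose(1,'z'): ·
e5 deliver 1→2: 2[back,v=1,z]
e6 deliver 2→1: 1[prim,v=1,z]
e7 deliver 1→0: 0[back,v=1,z]
e8 deliver 0→1: ·
e9 timeout(1): 1[back,v=2,z]
e10 deliver 1→0: 0[back,v=2,z]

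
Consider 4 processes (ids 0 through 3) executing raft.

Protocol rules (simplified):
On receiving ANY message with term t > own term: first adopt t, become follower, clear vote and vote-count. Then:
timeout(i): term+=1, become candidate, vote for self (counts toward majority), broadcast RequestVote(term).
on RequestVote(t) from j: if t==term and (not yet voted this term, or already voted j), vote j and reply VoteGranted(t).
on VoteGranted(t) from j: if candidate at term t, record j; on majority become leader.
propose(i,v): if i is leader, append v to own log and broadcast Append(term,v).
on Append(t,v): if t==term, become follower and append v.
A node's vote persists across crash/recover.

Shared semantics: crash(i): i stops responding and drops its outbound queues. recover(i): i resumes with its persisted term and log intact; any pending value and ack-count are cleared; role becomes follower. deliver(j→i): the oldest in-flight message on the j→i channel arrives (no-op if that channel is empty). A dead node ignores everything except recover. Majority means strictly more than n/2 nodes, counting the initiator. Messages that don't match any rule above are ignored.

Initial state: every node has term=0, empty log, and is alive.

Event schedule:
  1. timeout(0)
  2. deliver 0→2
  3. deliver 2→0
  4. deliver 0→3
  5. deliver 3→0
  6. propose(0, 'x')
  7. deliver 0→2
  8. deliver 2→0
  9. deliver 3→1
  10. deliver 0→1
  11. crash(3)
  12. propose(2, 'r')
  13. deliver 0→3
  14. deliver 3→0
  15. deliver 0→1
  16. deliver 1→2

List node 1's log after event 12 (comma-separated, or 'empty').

[1] timeout(0) → N0(cand t1 [-])
[2] deliver 0→2 → N2(foll t1 [-])
[3] deliver 2→0 → ∅
[4] deliver 0→3 → N3(foll t1 [-])
[5] deliver 3→0 → N0(lead t1 [-])
[6] propose(0,'x') → N0(lead t1 [x])
[7] deliver 0→2 → N2(foll t1 [x])
[8] deliver 2→0 → ∅
[9] deliver 3→1 → ∅
[10] deliver 0→1 → N1(foll t1 [-])
[11] crash(3) → N3(✗foll t1 [-])
[12] propose(2,'r') → ∅

empty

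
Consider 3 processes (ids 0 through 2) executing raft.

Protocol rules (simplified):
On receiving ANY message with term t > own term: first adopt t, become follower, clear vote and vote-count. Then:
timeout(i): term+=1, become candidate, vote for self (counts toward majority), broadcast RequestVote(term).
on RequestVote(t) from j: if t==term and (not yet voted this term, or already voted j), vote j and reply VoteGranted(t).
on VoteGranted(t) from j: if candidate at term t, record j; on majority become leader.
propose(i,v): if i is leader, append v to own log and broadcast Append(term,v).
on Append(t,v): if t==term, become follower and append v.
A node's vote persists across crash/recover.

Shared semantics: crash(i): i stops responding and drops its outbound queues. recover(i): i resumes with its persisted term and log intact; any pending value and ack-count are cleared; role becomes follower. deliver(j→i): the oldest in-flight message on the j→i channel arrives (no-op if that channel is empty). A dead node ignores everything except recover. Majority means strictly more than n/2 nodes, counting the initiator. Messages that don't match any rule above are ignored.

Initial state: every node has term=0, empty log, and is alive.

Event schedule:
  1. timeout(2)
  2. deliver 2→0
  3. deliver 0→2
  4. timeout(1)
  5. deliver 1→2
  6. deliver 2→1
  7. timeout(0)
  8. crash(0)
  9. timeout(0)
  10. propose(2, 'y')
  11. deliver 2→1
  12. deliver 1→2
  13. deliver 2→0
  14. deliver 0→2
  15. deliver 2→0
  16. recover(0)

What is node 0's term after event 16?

2

1. timeout(2):  <2:cand t1 ->
2. deliver 2→0:  <0:foll t1 ->
3. deliver 0→2:  <2:lead t1 ->
4. timeout(1):  <1:cand t1 ->
5. deliver 1→2:  nop
6. deliver 2→1:  nop
7. timeout(0):  <0:cand t2 ->
8. crash(0):  <0:✗cand t2 ->
9. timeout(0):  nop
10. propose(2,'y'):  <2:lead t1 y>
11. deliver 2→1:  <1:foll t1 y>
12. deliver 1→2:  nop
13. deliver 2→0:  nop
14. deliver 0→2:  nop
15. deliver 2→0:  nop
16. recover(0):  <0:foll t2 ->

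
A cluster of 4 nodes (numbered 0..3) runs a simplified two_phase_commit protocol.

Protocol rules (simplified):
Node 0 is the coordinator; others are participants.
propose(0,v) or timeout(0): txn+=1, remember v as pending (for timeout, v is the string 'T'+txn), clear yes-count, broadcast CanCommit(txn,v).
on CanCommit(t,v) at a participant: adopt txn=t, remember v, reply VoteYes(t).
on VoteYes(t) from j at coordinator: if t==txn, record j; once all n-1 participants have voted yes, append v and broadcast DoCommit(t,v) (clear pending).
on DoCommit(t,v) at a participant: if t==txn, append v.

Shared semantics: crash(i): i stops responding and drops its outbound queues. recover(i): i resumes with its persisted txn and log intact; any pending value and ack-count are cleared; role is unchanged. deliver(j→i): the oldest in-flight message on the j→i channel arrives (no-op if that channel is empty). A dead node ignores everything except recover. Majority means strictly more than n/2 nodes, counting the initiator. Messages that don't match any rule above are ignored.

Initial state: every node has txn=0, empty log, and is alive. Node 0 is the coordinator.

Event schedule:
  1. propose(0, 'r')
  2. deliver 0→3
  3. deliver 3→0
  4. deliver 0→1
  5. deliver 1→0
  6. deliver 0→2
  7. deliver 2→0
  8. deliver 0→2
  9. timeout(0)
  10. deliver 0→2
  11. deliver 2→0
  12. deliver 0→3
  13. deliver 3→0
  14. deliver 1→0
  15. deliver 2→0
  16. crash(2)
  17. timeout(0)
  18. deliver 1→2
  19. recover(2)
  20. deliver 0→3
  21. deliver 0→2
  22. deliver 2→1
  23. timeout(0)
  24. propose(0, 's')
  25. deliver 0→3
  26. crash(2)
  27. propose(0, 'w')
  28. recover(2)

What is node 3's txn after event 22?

[1] propose(0,'r') → N0(coor t1 [-])
[2] deliver 0→3 → N3(part t1 [-])
[3] deliver 3→0 → ∅
[4] deliver 0→1 → N1(part t1 [-])
[5] deliver 1→0 → ∅
[6] deliver 0→2 → N2(part t1 [-])
[7] deliver 2→0 → N0(coor t1 [r])
[8] deliver 0→2 → N2(part t1 [r])
[9] timeout(0) → N0(coor t2 [r])
[10] deliver 0→2 → N2(part t2 [r])
[11] deliver 2→0 → ∅
[12] deliver 0→3 → N3(part t1 [r])
[13] deliver 3→0 → ∅
[14] deliver 1→0 → ∅
[15] deliver 2→0 → ∅
[16] crash(2) → N2(✗part t2 [r])
[17] timeout(0) → N0(coor t3 [r])
[18] deliver 1→2 → ∅
[19] recover(2) → N2(part t2 [r])
[20] deliver 0→3 → N3(part t2 [r])
[21] deliver 0→2 → N2(part t3 [r])
[22] deliver 2→1 → ∅

2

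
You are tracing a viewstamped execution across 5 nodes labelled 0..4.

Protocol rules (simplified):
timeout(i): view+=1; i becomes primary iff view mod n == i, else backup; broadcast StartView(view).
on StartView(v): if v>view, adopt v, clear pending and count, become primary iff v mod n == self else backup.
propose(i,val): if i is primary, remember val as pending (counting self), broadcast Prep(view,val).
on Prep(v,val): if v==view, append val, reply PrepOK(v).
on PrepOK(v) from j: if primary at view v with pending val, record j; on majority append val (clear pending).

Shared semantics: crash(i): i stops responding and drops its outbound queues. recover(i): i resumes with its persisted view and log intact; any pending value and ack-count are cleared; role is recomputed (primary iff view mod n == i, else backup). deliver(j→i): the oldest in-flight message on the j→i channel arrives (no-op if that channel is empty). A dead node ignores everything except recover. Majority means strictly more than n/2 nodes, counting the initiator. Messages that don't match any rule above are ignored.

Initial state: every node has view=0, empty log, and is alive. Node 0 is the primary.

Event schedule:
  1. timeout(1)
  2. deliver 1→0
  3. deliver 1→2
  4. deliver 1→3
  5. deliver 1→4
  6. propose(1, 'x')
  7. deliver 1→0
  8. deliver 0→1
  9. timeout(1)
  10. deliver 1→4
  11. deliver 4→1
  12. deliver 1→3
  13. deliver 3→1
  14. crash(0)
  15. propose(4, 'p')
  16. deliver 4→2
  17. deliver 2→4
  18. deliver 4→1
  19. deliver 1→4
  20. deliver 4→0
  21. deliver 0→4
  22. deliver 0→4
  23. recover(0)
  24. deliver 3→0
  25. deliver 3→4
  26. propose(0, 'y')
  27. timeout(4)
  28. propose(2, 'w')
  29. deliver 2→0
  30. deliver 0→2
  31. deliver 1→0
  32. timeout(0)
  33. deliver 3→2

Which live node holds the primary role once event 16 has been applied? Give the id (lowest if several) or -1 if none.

-1

e1 timeout(1): 1[prim,v=1,-]
e2 deliver 1→0: 0[back,v=1,-]
e3 deliver 1→2: 2[back,v=1,-]
e4 deliver 1→3: 3[back,v=1,-]
e5 deliver 1→4: 4[back,v=1,-]
e6 propose(1,'x'): ·
e7 deliver 1→0: 0[back,v=1,x]
e8 deliver 0→1: ·
e9 timeout(1): 1[back,v=2,-]
e10 deliver 1→4: 4[back,v=1,x]
e11 deliver 4→1: ·
e12 deliver 1→3: 3[back,v=1,x]
e13 deliver 3→1: ·
e14 crash(0): 0[✗back,v=1,x]
e15 propose(4,'p'): ·
e16 deliver 4→2: ·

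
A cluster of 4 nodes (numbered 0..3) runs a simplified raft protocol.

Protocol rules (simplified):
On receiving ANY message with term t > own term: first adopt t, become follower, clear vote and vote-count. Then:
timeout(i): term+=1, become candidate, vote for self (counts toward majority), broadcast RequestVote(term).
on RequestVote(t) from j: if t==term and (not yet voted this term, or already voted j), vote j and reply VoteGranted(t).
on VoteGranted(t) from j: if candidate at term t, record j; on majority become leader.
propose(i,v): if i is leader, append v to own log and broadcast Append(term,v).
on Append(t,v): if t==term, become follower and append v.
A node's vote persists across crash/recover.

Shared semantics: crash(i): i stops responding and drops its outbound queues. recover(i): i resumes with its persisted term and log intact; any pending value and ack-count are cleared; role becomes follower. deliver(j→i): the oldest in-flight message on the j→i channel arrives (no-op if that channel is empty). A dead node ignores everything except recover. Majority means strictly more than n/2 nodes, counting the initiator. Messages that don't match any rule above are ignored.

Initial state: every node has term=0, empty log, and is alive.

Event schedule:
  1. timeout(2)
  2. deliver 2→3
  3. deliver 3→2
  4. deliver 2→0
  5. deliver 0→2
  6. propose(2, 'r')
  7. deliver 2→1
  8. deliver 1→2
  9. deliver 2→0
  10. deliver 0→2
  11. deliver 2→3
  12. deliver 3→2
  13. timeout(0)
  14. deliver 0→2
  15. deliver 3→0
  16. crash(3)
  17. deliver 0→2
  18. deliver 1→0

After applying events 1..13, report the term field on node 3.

1

step 1 timeout(2): 2={cand,t=1,log=-}
step 2 deliver 2→3: 3={foll,t=1,log=-}
step 3 deliver 3→2: —
step 4 deliver 2→0: 0={foll,t=1,log=-}
step 5 deliver 0→2: 2={lead,t=1,log=-}
step 6 propose(2,'r'): 2={lead,t=1,log=r}
step 7 deliver 2→1: 1={foll,t=1,log=-}
step 8 deliver 1→2: —
step 9 deliver 2→0: 0={foll,t=1,log=r}
step 10 deliver 0→2: —
step 11 deliver 2→3: 3={foll,t=1,log=r}
step 12 deliver 3→2: —
step 13 timeout(0): 0={cand,t=2,log=r}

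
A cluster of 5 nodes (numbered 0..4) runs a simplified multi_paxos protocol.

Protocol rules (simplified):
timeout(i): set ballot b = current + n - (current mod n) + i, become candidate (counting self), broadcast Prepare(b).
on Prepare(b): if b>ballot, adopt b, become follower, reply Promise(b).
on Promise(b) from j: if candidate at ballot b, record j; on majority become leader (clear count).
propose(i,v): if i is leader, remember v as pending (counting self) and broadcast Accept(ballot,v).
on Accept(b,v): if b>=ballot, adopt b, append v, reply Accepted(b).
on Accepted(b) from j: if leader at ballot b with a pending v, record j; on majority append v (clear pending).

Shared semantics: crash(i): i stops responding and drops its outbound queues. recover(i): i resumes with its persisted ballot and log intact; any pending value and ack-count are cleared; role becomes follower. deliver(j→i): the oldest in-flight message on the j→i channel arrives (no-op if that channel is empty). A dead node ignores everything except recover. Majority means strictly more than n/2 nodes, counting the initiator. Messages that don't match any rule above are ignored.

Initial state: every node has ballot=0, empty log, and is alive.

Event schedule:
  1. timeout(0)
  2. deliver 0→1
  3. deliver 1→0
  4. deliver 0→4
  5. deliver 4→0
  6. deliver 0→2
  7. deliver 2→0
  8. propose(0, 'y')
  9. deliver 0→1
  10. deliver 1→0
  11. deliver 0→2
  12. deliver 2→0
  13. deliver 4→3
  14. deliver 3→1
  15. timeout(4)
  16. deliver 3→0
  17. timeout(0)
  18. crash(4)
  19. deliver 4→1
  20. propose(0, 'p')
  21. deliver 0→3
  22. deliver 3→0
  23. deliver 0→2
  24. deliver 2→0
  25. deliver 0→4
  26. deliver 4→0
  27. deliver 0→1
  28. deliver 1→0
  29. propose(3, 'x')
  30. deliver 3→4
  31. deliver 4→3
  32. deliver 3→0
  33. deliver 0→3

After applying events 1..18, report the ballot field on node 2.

5

1. timeout(0):  <0:cand b5 ->
2. deliver 0→1:  <1:foll b5 ->
3. deliver 1→0:  nop
4. deliver 0→4:  <4:foll b5 ->
5. deliver 4→0:  <0:lead b5 ->
6. deliver 0→2:  <2:foll b5 ->
7. deliver 2→0:  nop
8. propose(0,'y'):  nop
9. deliver 0→1:  <1:foll b5 y>
10. deliver 1→0:  nop
11. deliver 0→2:  <2:foll b5 y>
12. deliver 2→0:  <0:lead b5 y>
13. deliver 4→3:  nop
14. deliver 3→1:  nop
15. timeout(4):  <4:cand b14 ->
16. deliver 3→0:  nop
17. timeout(0):  <0:cand b10 y>
18. crash(4):  <4:✗cand b14 ->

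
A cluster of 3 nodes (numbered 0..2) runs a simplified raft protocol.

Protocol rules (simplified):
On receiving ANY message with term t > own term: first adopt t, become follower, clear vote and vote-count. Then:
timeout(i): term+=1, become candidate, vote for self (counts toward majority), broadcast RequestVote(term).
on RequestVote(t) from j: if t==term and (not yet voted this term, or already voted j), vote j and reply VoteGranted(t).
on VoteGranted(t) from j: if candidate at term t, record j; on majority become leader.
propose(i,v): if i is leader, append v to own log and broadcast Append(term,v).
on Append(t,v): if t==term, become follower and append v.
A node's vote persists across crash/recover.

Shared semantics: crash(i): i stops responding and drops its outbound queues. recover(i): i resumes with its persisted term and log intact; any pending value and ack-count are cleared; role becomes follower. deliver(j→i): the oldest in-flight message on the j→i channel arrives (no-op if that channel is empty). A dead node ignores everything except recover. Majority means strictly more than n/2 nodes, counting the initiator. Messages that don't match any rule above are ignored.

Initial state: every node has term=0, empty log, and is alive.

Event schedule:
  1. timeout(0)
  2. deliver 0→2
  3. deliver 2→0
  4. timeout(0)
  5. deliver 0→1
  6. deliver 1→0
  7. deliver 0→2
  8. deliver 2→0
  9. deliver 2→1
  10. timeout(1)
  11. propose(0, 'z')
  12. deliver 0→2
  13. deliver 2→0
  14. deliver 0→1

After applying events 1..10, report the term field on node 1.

after 1 — timeout(0): n0:cand/t1/[-]
after 2 — deliver 0→2: n2:foll/t1/[-]
after 3 — deliver 2→0: n0:lead/t1/[-]
after 4 — timeout(0): n0:cand/t2/[-]
after 5 — deliver 0→1: n1:foll/t1/[-]
after 6 — deliver 1→0: ·
after 7 — deliver 0→2: n2:foll/t2/[-]
after 8 — deliver 2→0: n0:lead/t2/[-]
after 9 — deliver 2→1: ·
after 10 — timeout(1): n1:cand/t2/[-]

2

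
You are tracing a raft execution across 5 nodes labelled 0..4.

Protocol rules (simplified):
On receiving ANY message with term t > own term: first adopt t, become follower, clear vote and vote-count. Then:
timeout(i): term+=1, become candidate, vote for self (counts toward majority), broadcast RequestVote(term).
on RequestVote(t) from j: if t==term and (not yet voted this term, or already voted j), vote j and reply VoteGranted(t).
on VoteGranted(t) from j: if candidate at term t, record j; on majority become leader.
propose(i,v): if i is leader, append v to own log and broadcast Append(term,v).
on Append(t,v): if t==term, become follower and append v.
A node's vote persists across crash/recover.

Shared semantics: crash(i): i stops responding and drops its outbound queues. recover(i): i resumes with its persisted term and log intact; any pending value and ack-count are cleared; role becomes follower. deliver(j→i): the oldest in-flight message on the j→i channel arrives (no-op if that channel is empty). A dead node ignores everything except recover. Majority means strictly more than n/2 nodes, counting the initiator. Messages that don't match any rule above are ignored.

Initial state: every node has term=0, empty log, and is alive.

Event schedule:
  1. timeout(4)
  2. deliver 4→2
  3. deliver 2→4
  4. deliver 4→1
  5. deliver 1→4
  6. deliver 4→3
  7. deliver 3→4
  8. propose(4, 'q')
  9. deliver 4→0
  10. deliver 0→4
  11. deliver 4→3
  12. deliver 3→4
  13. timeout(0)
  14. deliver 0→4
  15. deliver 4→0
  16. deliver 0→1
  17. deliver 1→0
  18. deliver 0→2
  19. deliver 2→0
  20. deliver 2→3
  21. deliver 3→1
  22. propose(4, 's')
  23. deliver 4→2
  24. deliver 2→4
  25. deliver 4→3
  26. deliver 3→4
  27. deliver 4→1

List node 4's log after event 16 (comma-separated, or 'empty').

q

[1] timeout(4) → N4(cand t1 [-])
[2] deliver 4→2 → N2(foll t1 [-])
[3] deliver 2→4 → ∅
[4] deliver 4→1 → N1(foll t1 [-])
[5] deliver 1→4 → N4(lead t1 [-])
[6] deliver 4→3 → N3(foll t1 [-])
[7] deliver 3→4 → ∅
[8] propose(4,'q') → N4(lead t1 [q])
[9] deliver 4→0 → N0(foll t1 [-])
[10] deliver 0→4 → ∅
[11] deliver 4→3 → N3(foll t1 [q])
[12] deliver 3→4 → ∅
[13] timeout(0) → N0(cand t2 [-])
[14] deliver 0→4 → N4(foll t2 [q])
[15] deliver 4→0 → ∅
[16] deliver 0→1 → N1(foll t2 [-])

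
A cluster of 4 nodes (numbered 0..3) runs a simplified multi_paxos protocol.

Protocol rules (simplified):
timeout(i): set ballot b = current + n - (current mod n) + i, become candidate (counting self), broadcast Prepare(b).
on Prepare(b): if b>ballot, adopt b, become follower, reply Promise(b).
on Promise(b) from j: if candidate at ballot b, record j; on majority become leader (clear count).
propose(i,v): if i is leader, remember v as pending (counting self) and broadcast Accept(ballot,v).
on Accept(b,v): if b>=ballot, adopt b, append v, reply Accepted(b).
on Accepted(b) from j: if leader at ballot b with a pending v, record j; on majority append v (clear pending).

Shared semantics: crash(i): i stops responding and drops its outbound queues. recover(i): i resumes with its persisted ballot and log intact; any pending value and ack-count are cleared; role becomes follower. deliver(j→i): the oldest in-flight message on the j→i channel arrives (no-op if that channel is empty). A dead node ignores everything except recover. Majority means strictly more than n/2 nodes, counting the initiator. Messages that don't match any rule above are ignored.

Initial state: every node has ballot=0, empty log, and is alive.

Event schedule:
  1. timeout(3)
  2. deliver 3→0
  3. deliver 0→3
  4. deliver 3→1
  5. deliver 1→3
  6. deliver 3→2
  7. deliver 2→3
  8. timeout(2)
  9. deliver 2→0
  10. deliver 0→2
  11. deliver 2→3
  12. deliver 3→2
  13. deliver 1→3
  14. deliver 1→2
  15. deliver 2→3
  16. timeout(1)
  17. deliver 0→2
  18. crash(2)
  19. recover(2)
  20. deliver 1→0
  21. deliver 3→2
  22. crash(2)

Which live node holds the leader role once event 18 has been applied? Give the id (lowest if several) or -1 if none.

e1 timeout(3): 3[cand,b=7,-]
e2 deliver 3→0: 0[foll,b=7,-]
e3 deliver 0→3: ·
e4 deliver 3→1: 1[foll,b=7,-]
e5 deliver 1→3: 3[lead,b=7,-]
e6 deliver 3→2: 2[foll,b=7,-]
e7 deliver 2→3: ·
e8 timeout(2): 2[cand,b=10,-]
e9 deliver 2→0: 0[foll,b=10,-]
e10 deliver 0→2: ·
e11 deliver 2→3: 3[foll,b=10,-]
e12 deliver 3→2: 2[lead,b=10,-]
e13 deliver 1→3: ·
e14 deliver 1→2: ·
e15 deliver 2→3: ·
e16 timeout(1): 1[cand,b=9,-]
e17 deliver 0→2: ·
e18 crash(2): 2[✗lead,b=10,-]

-1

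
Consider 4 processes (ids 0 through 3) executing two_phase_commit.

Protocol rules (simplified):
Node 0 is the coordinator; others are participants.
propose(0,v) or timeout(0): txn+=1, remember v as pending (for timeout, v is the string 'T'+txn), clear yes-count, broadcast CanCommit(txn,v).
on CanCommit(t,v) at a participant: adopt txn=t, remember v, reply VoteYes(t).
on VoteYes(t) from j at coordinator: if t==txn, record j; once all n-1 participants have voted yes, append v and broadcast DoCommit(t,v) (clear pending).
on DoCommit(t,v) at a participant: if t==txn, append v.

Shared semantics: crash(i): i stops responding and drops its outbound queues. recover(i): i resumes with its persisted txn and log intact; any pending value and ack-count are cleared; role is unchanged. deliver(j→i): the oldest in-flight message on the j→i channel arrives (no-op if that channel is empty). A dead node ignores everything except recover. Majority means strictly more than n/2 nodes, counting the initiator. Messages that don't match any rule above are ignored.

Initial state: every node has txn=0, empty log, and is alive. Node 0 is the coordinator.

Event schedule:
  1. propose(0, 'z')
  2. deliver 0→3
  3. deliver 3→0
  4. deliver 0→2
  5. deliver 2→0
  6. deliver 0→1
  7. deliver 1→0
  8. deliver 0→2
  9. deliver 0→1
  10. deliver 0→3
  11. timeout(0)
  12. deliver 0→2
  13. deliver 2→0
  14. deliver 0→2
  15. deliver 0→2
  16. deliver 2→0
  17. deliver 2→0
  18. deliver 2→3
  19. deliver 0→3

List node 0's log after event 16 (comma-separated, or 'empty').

z

after 1 — propose(0,'z'): n0:coor/t1/[-]
after 2 — deliver 0→3: n3:part/t1/[-]
after 3 — deliver 3→0: ·
after 4 — deliver 0→2: n2:part/t1/[-]
after 5 — deliver 2→0: ·
after 6 — deliver 0→1: n1:part/t1/[-]
after 7 — deliver 1→0: n0:coor/t1/[z]
after 8 — deliver 0→2: n2:part/t1/[z]
after 9 — deliver 0→1: n1:part/t1/[z]
after 10 — deliver 0→3: n3:part/t1/[z]
after 11 — timeout(0): n0:coor/t2/[z]
after 12 — deliver 0→2: n2:part/t2/[z]
after 13 — deliver 2→0: ·
after 14 — deliver 0→2: ·
after 15 — deliver 0→2: ·
after 16 — deliver 2→0: ·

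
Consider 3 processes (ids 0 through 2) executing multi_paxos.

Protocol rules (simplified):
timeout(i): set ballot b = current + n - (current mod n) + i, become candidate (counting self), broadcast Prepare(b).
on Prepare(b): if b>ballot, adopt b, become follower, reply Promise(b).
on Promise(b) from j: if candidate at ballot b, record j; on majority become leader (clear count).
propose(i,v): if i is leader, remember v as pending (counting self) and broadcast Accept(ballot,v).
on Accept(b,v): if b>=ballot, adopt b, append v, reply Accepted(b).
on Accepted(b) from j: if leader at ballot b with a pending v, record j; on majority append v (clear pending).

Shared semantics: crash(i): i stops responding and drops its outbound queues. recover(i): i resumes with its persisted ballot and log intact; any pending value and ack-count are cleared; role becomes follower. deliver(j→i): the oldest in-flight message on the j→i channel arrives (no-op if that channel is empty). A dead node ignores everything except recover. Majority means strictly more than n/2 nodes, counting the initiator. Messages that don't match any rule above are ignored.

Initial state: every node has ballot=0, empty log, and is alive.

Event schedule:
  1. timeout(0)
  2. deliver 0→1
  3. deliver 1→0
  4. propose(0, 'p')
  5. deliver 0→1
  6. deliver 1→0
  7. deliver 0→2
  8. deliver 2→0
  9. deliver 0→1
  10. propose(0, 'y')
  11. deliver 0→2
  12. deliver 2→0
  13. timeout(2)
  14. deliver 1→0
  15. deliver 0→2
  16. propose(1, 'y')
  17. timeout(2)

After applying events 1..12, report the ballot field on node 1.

3

[1] timeout(0) → N0(cand b3 [-])
[2] deliver 0→1 → N1(foll b3 [-])
[3] deliver 1→0 → N0(lead b3 [-])
[4] propose(0,'p') → ∅
[5] deliver 0→1 → N1(foll b3 [p])
[6] deliver 1→0 → N0(lead b3 [p])
[7] deliver 0→2 → N2(foll b3 [-])
[8] deliver 2→0 → ∅
[9] deliver 0→1 → ∅
[10] propose(0,'y') → ∅
[11] deliver 0→2 → N2(foll b3 [p])
[12] deliver 2→0 → N0(lead b3 [p,y])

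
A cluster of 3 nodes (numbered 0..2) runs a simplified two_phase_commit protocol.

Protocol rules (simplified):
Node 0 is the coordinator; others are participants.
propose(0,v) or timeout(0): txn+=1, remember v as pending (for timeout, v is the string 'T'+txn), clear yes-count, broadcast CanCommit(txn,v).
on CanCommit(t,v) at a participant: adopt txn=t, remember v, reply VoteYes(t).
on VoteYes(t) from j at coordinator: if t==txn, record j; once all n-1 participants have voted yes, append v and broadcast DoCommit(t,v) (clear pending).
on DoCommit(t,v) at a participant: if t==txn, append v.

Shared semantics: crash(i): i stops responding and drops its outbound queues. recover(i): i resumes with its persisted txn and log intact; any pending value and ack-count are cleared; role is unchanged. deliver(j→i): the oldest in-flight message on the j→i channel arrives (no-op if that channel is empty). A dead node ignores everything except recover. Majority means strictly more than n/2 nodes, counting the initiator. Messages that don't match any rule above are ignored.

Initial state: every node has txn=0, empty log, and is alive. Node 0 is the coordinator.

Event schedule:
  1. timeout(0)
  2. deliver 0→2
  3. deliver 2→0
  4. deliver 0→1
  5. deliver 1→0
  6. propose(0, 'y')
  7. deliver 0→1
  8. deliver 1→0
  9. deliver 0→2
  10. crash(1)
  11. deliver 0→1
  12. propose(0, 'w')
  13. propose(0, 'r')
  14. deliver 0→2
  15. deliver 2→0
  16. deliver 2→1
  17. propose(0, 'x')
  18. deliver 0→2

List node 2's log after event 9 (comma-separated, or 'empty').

e1 timeout(0): 0[coor,t=1,-]
e2 deliver 0→2: 2[part,t=1,-]
e3 deliver 2→0: ·
e4 deliver 0→1: 1[part,t=1,-]
e5 deliver 1→0: 0[coor,t=1,T1]
e6 propose(0,'y'): 0[coor,t=2,T1]
e7 deliver 0→1: 1[part,t=1,T1]
e8 deliver 1→0: ·
e9 deliver 0→2: 2[part,t=1,T1]

T1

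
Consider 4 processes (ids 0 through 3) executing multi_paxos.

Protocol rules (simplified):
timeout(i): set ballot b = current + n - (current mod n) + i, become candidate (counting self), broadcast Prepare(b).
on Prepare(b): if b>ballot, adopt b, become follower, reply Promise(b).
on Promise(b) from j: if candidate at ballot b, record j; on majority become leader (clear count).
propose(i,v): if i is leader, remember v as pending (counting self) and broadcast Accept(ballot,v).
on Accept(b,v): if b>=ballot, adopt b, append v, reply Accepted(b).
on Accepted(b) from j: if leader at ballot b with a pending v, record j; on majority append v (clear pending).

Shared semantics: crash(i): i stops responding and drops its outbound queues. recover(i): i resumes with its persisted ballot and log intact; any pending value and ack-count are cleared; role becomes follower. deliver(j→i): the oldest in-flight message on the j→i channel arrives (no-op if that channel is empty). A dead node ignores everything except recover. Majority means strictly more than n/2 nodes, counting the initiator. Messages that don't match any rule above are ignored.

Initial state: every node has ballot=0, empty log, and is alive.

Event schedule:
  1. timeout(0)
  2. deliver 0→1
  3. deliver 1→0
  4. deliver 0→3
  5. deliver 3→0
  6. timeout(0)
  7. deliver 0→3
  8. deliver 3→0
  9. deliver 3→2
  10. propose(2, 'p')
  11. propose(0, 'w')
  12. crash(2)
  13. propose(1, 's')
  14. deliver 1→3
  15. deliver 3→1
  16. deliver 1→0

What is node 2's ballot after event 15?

0

step 1 timeout(0): 0={cand,b=4,log=-}
step 2 deliver 0→1: 1={foll,b=4,log=-}
step 3 deliver 1→0: —
step 4 deliver 0→3: 3={foll,b=4,log=-}
step 5 deliver 3→0: 0={lead,b=4,log=-}
step 6 timeout(0): 0={cand,b=8,log=-}
step 7 deliver 0→3: 3={foll,b=8,log=-}
step 8 deliver 3→0: —
step 9 deliver 3→2: —
step 10 propose(2,'p'): —
step 11 propose(0,'w'): —
step 12 crash(2): 2={✗foll,b=0,log=-}
step 13 propose(1,'s'): —
step 14 deliver 1→3: —
step 15 deliver 3→1: —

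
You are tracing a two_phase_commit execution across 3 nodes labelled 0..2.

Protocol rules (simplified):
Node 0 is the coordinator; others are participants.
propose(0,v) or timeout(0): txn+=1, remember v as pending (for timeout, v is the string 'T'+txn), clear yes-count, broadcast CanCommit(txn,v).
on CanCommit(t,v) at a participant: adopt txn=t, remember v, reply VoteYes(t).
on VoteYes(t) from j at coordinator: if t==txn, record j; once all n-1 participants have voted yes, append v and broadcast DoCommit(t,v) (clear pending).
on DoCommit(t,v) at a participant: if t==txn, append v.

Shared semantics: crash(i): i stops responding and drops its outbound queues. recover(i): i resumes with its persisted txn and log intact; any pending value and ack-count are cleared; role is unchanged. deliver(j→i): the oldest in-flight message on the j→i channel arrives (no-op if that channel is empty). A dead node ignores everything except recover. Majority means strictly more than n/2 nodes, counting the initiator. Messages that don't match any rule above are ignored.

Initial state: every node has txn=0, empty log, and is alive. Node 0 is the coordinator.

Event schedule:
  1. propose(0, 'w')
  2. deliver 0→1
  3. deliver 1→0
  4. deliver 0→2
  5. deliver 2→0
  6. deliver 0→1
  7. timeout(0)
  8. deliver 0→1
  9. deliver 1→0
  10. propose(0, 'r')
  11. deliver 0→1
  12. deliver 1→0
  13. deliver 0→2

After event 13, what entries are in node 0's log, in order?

w

[1] propose(0,'w') → N0(coor t1 [-])
[2] deliver 0→1 → N1(part t1 [-])
[3] deliver 1→0 → ∅
[4] deliver 0→2 → N2(part t1 [-])
[5] deliver 2→0 → N0(coor t1 [w])
[6] deliver 0→1 → N1(part t1 [w])
[7] timeout(0) → N0(coor t2 [w])
[8] deliver 0→1 → N1(part t2 [w])
[9] deliver 1→0 → ∅
[10] propose(0,'r') → N0(coor t3 [w])
[11] deliver 0→1 → N1(part t3 [w])
[12] deliver 1→0 → ∅
[13] deliver 0→2 → N2(part t1 [w])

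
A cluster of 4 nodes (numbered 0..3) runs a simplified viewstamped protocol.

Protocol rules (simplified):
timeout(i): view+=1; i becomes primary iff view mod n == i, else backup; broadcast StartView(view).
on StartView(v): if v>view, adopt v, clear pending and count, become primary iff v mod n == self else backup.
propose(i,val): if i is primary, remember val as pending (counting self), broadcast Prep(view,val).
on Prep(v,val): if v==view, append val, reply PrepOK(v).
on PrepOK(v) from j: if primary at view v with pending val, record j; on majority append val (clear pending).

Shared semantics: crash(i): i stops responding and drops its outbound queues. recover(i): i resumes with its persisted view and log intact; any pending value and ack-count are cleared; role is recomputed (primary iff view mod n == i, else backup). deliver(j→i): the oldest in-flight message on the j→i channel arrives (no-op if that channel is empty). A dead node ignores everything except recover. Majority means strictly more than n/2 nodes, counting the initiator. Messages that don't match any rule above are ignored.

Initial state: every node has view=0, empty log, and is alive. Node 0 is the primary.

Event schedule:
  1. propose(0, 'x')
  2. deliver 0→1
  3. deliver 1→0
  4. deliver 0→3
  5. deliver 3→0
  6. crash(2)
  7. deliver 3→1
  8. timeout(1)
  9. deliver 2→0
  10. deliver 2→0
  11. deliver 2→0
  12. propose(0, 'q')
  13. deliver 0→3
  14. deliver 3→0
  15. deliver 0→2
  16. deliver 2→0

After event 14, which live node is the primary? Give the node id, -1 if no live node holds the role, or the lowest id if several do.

0

step 1 propose(0,'x'): —
step 2 deliver 0→1: 1={back,v=0,log=x}
step 3 deliver 1→0: —
step 4 deliver 0→3: 3={back,v=0,log=x}
step 5 deliver 3→0: 0={prim,v=0,log=x}
step 6 crash(2): 2={✗back,v=0,log=-}
step 7 deliver 3→1: —
step 8 timeout(1): 1={prim,v=1,log=x}
step 9 deliver 2→0: —
step 10 deliver 2→0: —
step 11 deliver 2→0: —
step 12 propose(0,'q'): —
step 13 deliver 0→3: 3={back,v=0,log=x,q}
step 14 deliver 3→0: —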